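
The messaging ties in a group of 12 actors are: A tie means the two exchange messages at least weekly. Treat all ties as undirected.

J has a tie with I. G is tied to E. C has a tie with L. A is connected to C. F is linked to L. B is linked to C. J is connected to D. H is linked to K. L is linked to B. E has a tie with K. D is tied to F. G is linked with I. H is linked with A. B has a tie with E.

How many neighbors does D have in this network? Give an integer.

2

D is directly tied to F and J. That is 2 neighbors, so the degree of D is 2.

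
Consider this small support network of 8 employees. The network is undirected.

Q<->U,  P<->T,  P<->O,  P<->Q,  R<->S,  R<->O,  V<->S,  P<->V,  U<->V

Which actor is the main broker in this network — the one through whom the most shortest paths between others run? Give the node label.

P

Unnormalized betweenness of each node: O:3, P:11, Q:3/2, R:1, S:2, T:0, U:1, V:13/2.
P has the largest value, 11, making it the main broker — the node through which the most shortest paths run.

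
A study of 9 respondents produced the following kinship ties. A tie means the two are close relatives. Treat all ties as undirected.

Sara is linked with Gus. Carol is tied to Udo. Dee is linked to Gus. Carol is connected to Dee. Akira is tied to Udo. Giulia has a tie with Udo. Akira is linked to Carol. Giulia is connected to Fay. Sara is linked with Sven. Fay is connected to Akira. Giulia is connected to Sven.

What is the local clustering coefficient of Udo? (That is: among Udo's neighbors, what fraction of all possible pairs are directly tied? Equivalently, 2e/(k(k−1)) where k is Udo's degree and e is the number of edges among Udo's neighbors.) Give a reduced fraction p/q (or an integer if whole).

1/3

Udo's neighbors: Akira, Carol, and Giulia (k = 3).
Possible neighbor pairs: C(3,2) = 3. Edges among them: Akira–Carol → e = 1.
Clustering(Udo) = 1/3.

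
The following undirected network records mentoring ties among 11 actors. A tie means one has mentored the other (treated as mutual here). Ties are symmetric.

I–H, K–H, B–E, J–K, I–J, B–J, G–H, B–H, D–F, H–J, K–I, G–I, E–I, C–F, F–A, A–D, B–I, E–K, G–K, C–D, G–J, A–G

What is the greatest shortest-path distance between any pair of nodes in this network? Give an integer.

Eccentricity of each node (its greatest distance to any other): A:3, B:5, C:5, D:4, E:5, F:4, G:3, H:4, I:4, J:4, K:4.
The maximum eccentricity is 5, realized for instance by the pair C–E via C – D – A – G – I – E. So the diameter is 5.

5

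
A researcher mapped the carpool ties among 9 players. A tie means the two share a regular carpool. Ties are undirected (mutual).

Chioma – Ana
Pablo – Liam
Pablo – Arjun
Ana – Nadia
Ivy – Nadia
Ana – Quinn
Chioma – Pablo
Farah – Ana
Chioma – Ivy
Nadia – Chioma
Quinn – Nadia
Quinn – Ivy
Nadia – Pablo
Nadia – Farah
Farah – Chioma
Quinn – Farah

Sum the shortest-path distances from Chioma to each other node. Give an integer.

11

Distances from Chioma: Ana:1, Arjun:2, Farah:1, Ivy:1, Liam:2, Nadia:1, Pablo:1, Quinn:2.
Sum = 1 + 2 + 1 + 1 + 2 + 1 + 1 + 2 = 11.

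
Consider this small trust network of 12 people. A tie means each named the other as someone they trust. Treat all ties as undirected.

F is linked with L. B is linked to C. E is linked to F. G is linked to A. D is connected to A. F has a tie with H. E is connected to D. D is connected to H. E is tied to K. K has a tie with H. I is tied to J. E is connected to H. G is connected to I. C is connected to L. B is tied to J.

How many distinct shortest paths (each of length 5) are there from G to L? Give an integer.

The shortest distance is 5. The length-5 paths are: G–A–D–H–F–L; G–A–D–E–F–L; G–I–J–B–C–L.
That gives 3 distinct shortest paths.

3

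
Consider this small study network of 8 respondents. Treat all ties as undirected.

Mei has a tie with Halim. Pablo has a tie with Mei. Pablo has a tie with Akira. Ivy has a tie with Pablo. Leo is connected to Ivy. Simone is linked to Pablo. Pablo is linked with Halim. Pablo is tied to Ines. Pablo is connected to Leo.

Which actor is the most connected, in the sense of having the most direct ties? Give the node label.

Degrees — Akira:1, Halim:2, Ines:1, Ivy:2, Leo:2, Mei:2, Pablo:7, Simone:1.
The maximum is 7, attained only by Pablo.

Pablo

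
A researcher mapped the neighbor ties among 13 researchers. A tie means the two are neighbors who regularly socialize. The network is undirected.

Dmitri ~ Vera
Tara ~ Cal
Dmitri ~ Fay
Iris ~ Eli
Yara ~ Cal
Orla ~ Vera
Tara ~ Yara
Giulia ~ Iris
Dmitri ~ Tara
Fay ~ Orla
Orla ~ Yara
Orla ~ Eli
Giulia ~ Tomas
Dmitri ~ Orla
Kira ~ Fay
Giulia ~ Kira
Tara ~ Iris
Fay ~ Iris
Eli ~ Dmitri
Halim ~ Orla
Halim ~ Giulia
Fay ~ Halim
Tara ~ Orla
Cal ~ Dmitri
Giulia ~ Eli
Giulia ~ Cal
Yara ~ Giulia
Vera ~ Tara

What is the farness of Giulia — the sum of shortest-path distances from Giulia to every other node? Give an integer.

18

Distances from Giulia: Cal:1, Dmitri:2, Eli:1, Fay:2, Halim:1, Iris:1, Kira:1, Orla:2, Tara:2, Tomas:1, Vera:3, Yara:1.
Sum = 1 + 2 + 1 + 2 + 1 + 1 + 1 + 2 + 2 + 1 + 3 + 1 = 18.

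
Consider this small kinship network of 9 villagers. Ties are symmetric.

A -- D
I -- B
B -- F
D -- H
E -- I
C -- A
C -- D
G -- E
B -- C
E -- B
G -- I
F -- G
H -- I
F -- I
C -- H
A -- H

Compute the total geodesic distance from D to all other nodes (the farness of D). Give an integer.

Distances from D: A:1, B:2, C:1, E:3, F:3, G:3, H:1, I:2.
Sum = 1 + 2 + 1 + 3 + 3 + 3 + 1 + 2 = 16.

16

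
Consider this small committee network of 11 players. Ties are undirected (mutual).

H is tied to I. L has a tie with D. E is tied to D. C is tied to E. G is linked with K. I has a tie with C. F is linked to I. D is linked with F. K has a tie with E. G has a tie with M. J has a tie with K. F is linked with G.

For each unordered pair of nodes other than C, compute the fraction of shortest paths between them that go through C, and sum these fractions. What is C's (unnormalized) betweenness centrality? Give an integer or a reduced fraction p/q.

Pairs whose geodesics pass through C — J–I: 1/2; J–H: 1/2; E–I: 1; E–H: 1; K–I: 1/2; K–H: 1/2.
All other pairs contribute 0.
Summing the contributions gives betweenness(C) = 4.

4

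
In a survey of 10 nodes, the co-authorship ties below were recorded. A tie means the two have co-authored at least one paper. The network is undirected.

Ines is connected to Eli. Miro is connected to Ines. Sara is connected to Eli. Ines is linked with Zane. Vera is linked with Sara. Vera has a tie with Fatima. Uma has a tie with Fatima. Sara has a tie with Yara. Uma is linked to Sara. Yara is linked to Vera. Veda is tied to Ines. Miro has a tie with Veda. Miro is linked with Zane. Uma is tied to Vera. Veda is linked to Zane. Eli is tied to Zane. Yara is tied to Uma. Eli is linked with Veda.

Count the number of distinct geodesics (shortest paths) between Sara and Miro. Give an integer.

The shortest distance is 3. The length-3 paths are: Sara–Eli–Veda–Miro; Sara–Eli–Ines–Miro; Sara–Eli–Zane–Miro.
That gives 3 distinct shortest paths.

3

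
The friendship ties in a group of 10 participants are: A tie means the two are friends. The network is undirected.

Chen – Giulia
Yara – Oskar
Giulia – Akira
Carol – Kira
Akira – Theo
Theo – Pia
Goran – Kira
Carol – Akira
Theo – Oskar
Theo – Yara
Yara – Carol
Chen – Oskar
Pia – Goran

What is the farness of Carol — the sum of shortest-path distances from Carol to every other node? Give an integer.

Distances from Carol: Akira:1, Chen:3, Giulia:2, Goran:2, Kira:1, Oskar:2, Pia:3, Theo:2, Yara:1.
Sum = 1 + 3 + 2 + 2 + 1 + 2 + 3 + 2 + 1 = 17.

17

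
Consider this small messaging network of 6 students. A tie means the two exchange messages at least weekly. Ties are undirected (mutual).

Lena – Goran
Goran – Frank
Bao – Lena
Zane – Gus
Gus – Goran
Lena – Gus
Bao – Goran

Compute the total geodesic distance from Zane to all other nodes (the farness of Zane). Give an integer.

Distances from Zane: Bao:3, Frank:3, Goran:2, Gus:1, Lena:2.
Sum = 3 + 3 + 2 + 1 + 2 = 11.

11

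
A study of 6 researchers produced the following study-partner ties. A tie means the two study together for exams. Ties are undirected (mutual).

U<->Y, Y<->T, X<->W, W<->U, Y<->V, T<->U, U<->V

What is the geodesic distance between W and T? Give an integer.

One shortest route is W – U – T, which uses 2 edges, and W and T are not directly tied, so nothing shorter exists. So d(W,T) = 2.

2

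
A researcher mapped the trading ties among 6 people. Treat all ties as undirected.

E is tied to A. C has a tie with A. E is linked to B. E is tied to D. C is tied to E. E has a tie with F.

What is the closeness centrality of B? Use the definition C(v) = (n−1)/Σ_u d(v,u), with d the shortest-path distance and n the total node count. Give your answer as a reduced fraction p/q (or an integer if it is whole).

Distances from B: A:2, C:2, D:2, E:1, F:2. Sum = 9.
n = 6, so closeness = 5/9.

5/9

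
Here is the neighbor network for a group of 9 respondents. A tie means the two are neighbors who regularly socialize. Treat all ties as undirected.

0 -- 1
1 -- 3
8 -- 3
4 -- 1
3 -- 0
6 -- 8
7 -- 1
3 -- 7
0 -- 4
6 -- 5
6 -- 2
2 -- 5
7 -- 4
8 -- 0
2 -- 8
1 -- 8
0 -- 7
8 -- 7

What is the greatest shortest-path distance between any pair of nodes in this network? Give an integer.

Eccentricity of each node (its greatest distance to any other): 0:3, 1:3, 2:3, 3:3, 4:4, 5:4, 6:3, 7:3, 8:2.
The maximum eccentricity is 4, realized for instance by the pair 4–5 via 4 – 0 – 8 – 6 – 5. So the diameter is 4.

4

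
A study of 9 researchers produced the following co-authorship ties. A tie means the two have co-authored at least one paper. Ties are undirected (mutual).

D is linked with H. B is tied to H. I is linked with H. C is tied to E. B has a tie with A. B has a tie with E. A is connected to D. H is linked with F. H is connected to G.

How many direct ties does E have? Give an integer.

2

E is directly tied to B and C. That is 2 neighbors, so the degree of E is 2.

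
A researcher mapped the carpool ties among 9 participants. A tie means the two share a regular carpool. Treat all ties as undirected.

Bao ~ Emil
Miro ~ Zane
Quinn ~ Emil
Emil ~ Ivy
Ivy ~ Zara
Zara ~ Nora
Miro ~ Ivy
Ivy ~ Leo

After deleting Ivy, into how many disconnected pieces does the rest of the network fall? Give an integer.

4

Without Ivy, the remaining ties split the others into: {Bao, Emil, Quinn}; {Nora, Zara}; {Leo}; {Miro, Zane}.
That's 4 separate components.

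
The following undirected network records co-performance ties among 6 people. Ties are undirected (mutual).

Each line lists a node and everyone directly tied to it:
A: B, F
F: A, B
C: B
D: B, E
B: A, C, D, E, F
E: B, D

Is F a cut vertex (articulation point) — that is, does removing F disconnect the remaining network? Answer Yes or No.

Even without F, every remaining node can still reach every other (the residual graph is connected), so F is not a cut vertex.

No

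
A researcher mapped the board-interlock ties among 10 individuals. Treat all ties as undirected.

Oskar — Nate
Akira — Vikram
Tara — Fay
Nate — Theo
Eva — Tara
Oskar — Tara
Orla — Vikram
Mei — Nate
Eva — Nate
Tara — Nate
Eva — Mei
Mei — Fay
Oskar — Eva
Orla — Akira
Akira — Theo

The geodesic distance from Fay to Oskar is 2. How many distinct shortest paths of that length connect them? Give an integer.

1

The shortest distance is 2, and the only length-2 path is Fay–Tara–Oskar. So there is exactly 1 shortest path.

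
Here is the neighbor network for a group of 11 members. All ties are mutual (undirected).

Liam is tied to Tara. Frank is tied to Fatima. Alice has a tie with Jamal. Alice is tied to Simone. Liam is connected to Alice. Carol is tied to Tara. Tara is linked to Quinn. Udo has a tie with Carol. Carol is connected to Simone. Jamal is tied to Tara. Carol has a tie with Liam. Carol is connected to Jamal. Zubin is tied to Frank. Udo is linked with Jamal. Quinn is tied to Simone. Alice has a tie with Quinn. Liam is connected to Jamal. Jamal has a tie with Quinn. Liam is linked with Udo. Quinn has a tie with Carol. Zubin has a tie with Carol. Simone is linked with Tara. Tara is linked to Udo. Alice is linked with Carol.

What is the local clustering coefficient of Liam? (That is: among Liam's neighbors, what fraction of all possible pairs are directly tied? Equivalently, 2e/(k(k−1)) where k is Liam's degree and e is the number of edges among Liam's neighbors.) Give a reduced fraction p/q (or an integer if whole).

Liam's neighbors: Alice, Carol, Jamal, Tara, and Udo (k = 5).
Possible neighbor pairs: C(5,2) = 10. Edges among them: Alice–Carol, Alice–Jamal, Carol–Jamal, Carol–Tara, Carol–Udo, Jamal–Tara, Jamal–Udo, Tara–Udo → e = 8.
Clustering(Liam) = 8/10 = 4/5.

4/5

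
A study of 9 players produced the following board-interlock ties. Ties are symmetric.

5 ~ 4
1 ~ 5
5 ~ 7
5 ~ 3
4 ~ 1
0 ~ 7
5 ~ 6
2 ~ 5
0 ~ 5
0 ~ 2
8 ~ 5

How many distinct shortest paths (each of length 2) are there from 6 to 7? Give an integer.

1

The shortest distance is 2, and the only length-2 path is 6–5–7. So there is exactly 1 shortest path.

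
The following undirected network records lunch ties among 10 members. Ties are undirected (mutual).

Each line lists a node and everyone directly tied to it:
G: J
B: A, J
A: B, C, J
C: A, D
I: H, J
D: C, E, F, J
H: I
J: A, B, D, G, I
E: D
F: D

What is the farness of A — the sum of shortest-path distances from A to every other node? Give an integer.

18

Distances from A: B:1, C:1, D:2, E:3, F:3, G:2, H:3, I:2, J:1.
Sum = 1 + 1 + 2 + 3 + 3 + 2 + 3 + 2 + 1 = 18.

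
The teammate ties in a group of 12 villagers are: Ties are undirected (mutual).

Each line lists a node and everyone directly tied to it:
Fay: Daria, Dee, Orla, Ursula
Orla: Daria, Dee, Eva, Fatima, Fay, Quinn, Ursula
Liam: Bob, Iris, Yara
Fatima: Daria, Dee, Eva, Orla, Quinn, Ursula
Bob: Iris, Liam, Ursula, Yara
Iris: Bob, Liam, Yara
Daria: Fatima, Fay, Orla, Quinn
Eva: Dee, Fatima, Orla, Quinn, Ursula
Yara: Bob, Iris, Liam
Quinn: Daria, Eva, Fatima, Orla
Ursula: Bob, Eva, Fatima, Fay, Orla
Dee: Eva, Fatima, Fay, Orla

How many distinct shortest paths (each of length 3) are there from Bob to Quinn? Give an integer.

The shortest distance is 3. The length-3 paths are: Bob–Ursula–Orla–Quinn; Bob–Ursula–Fatima–Quinn; Bob–Ursula–Eva–Quinn.
That gives 3 distinct shortest paths.

3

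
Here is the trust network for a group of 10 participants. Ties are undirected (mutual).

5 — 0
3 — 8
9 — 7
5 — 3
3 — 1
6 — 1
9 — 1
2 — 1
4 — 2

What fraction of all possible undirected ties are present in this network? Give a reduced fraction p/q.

There are 9 edges and 10 nodes, so the maximum possible is C(10,2) = 45.
Density = 9/45 = 1/5.

1/5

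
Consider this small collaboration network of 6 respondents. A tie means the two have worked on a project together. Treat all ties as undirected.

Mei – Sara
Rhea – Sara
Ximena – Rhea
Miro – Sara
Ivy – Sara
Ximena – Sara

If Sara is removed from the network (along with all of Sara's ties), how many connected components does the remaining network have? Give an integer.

4

Without Sara, the remaining ties split the others into: {Ivy}; {Rhea, Ximena}; {Miro}; {Mei}.
That's 4 separate components.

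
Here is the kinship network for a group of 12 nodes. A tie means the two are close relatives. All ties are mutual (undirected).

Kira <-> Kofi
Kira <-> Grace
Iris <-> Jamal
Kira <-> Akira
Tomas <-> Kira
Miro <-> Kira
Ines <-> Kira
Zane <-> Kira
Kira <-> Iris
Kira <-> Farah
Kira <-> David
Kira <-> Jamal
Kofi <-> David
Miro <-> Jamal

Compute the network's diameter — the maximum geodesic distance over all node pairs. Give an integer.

Eccentricity of each node (its greatest distance to any other): Akira:2, David:2, Farah:2, Grace:2, Ines:2, Iris:2, Jamal:2, Kira:1, Kofi:2, Miro:2, Tomas:2, Zane:2.
The maximum eccentricity is 2, realized for instance by the pair Zane–Miro via Zane – Kira – Miro. So the diameter is 2.

2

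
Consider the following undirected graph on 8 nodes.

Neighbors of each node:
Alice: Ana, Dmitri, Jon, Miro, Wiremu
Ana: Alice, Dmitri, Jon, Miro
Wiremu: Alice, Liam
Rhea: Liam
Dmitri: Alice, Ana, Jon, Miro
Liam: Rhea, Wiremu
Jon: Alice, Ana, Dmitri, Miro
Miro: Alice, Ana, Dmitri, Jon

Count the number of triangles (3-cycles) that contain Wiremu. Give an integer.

Wiremu's neighbors are Alice and Liam, but none of them are tied to each other, so no triangle contains Wiremu.

0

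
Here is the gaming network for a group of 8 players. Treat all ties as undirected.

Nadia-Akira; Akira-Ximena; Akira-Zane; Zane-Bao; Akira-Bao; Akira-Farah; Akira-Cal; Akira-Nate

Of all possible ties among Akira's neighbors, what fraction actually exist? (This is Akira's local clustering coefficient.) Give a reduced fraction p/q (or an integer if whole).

1/21

Akira's neighbors: Bao, Cal, Farah, Nadia, Nate, Ximena, and Zane (k = 7).
Possible neighbor pairs: C(7,2) = 21. Edges among them: Bao–Zane → e = 1.
Clustering(Akira) = 1/21.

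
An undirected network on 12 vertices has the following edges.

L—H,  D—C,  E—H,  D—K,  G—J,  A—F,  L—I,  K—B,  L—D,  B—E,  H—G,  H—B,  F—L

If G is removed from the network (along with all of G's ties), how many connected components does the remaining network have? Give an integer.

2

Without G, the remaining ties split the others into: {A, B, C, D, E, F, H, I, K, L}; {J}.
That's 2 separate components.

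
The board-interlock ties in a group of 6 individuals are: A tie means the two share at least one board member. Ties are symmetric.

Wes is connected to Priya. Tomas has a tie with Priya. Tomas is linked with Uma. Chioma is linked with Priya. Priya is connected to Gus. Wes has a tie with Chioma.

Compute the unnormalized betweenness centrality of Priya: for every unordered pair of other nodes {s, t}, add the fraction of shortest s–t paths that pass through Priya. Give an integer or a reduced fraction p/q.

8

Pairs whose geodesics pass through Priya — Gus–Chioma: 1; Gus–Wes: 1; Gus–Tomas: 1; Gus–Uma: 1; Chioma–Tomas: 1; Chioma–Uma: 1; Wes–Tomas: 1; Wes–Uma: 1.
All other pairs contribute 0.
Summing the contributions gives betweenness(Priya) = 8.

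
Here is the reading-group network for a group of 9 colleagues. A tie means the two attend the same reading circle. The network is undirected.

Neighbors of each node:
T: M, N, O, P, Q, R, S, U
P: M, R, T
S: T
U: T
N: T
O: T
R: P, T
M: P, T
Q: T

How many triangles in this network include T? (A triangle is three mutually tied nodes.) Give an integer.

T's neighbors: M, N, O, P, Q, R, S, and U.
Neighbor pairs that are themselves tied: T–M–P; T–P–R. Each forms one triangle with T, for 2 in total.

2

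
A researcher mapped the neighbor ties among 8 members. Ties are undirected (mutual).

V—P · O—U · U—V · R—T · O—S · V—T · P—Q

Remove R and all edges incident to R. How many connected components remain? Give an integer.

R's neighbors (T) remain reachable from one another through other ties, so the rest of the network stays in one piece.

1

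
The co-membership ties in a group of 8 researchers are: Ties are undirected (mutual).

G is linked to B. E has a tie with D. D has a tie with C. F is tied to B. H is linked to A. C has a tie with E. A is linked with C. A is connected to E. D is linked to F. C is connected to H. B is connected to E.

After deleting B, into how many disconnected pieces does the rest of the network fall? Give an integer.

Without B, the remaining ties split the others into: {A, C, D, E, F, H}; {G}.
That's 2 separate components.

2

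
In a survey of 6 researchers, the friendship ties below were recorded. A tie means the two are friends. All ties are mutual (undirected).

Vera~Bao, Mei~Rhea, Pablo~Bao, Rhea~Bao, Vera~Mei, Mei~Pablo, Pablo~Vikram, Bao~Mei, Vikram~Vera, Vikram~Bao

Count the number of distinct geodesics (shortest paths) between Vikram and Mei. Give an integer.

3

The shortest distance is 2. The length-2 paths are: Vikram–Pablo–Mei; Vikram–Bao–Mei; Vikram–Vera–Mei.
That gives 3 distinct shortest paths.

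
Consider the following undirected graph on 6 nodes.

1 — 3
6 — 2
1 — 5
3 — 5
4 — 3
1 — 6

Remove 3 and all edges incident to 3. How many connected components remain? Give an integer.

2

Without 3, the remaining ties split the others into: {1, 2, 5, 6}; {4}.
That's 2 separate components.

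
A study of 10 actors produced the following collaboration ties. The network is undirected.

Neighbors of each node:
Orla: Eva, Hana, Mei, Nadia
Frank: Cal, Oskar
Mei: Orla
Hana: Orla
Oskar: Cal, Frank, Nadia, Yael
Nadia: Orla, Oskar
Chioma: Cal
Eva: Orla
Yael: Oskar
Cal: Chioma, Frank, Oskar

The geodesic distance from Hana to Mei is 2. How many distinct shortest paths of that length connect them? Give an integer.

The shortest distance is 2, and the only length-2 path is Hana–Orla–Mei. So there is exactly 1 shortest path.

1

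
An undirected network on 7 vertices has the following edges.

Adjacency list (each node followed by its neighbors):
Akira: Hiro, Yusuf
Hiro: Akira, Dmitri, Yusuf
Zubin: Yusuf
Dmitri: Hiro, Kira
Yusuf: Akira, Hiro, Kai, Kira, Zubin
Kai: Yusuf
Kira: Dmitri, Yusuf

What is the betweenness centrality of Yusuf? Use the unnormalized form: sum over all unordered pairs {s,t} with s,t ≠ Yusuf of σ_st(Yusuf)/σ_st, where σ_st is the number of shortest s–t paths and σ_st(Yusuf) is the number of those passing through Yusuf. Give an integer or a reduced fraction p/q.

21/2

Pairs whose geodesics pass through Yusuf — Kai–Akira: 1; Kai–Kira: 1; Kai–Dmitri: 2/2; Kai–Zubin: 1; Kai–Hiro: 1; Akira–Kira: 1; Akira–Zubin: 1; Kira–Zubin: 1; Kira–Hiro: 1/2; Dmitri–Zubin: 2/2; Zubin–Hiro: 1.
All other pairs contribute 0.
Summing the contributions gives betweenness(Yusuf) = 21/2.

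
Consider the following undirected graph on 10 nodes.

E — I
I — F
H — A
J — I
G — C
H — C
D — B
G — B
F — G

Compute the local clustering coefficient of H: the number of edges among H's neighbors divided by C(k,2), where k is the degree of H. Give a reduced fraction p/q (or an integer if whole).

0

H's neighbors: A and C (k = 2).
Possible neighbor pairs: C(2,2) = 1. Edges among them: none → e = 0.
Clustering(H) = 0/1.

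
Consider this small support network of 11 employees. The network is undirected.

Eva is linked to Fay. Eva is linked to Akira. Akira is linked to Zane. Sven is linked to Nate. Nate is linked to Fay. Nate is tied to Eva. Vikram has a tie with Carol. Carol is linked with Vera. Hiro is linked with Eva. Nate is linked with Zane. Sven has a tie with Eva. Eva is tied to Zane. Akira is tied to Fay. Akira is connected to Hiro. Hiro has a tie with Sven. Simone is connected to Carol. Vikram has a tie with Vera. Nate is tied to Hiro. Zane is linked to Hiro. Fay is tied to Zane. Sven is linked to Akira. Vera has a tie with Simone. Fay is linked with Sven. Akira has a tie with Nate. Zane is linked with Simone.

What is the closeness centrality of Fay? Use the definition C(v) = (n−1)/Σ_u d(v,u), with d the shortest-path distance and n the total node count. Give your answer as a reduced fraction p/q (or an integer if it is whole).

10/19

Distances from Fay: Akira:1, Carol:3, Eva:1, Hiro:2, Nate:1, Simone:2, Sven:1, Vera:3, Vikram:4, Zane:1. Sum = 19.
n = 11, so closeness = 10/19.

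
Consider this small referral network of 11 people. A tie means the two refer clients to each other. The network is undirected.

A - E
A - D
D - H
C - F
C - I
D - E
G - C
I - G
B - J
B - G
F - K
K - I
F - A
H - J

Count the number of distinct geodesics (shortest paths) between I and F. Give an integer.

2

The shortest distance is 2. The length-2 paths are: I–C–F; I–K–F.
That gives 2 distinct shortest paths.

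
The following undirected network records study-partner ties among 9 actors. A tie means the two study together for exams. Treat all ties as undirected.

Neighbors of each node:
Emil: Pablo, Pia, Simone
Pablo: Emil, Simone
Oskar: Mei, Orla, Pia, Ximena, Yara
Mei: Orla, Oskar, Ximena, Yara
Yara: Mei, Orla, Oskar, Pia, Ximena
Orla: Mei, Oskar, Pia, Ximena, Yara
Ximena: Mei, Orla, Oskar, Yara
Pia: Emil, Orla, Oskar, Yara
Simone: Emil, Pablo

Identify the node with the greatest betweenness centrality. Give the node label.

Unnormalized betweenness of each node: Emil:12, Mei:0, Orla:8/3, Oskar:8/3, Pablo:0, Pia:15, Simone:0, Ximena:0, Yara:8/3.
Pia has the largest value, 15, making it the main broker — the node through which the most shortest paths run.

Pia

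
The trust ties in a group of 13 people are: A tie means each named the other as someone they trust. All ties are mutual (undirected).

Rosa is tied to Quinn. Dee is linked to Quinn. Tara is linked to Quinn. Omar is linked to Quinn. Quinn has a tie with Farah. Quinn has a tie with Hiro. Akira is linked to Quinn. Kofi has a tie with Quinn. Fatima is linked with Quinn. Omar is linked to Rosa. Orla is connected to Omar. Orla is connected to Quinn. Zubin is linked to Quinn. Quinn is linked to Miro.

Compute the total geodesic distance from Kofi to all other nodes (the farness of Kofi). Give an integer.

23

Distances from Kofi: Akira:2, Dee:2, Farah:2, Fatima:2, Hiro:2, Miro:2, Omar:2, Orla:2, Quinn:1, Rosa:2, Tara:2, Zubin:2.
Sum = 2 + 2 + 2 + 2 + 2 + 2 + 2 + 2 + 1 + 2 + 2 + 2 = 23.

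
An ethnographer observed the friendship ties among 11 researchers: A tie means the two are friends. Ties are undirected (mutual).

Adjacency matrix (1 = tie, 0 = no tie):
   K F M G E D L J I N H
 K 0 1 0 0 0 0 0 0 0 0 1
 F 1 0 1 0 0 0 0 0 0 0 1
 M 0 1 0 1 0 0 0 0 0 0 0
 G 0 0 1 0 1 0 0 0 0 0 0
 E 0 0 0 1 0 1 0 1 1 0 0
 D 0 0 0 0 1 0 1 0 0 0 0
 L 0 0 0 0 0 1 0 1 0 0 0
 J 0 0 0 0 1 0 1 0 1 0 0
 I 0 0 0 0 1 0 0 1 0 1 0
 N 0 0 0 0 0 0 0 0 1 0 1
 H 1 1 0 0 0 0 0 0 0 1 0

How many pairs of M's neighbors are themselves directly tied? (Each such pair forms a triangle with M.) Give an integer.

0

M's neighbors are F and G, but none of them are tied to each other, so no triangle contains M.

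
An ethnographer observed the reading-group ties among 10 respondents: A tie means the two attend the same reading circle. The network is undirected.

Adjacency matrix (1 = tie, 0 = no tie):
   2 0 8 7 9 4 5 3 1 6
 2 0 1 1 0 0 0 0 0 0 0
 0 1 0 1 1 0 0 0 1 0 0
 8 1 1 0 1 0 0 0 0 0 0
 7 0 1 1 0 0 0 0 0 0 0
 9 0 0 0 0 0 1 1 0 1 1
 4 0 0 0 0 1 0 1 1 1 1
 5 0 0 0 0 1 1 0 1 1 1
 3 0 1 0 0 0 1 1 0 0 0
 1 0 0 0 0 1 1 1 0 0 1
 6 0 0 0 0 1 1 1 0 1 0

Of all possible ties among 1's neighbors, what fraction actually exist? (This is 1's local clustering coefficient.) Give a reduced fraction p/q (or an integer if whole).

1

1's neighbors: 4, 5, 6, and 9 (k = 4).
Possible neighbor pairs: C(4,2) = 6. Edges among them: 4–5, 4–6, 4–9, 5–6, 5–9, 6–9 → e = 6.
Clustering(1) = 6/6 = 1.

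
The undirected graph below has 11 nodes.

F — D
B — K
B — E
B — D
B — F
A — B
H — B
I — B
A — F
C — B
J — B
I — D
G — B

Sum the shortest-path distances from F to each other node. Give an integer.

Distances from F: A:1, B:1, C:2, D:1, E:2, G:2, H:2, I:2, J:2, K:2.
Sum = 1 + 1 + 2 + 1 + 2 + 2 + 2 + 2 + 2 + 2 = 17.

17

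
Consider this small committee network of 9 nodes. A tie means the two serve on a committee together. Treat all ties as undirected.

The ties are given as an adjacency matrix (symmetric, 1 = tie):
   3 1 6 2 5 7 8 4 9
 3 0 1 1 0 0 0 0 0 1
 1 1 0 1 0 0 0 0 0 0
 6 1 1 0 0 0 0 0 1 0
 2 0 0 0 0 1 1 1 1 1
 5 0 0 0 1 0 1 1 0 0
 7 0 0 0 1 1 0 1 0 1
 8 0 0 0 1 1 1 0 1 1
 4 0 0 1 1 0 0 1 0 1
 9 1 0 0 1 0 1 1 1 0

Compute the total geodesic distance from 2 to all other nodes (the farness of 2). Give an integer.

Distances from 2: 1:3, 3:2, 4:1, 5:1, 6:2, 7:1, 8:1, 9:1.
Sum = 3 + 2 + 1 + 1 + 2 + 1 + 1 + 1 = 12.

12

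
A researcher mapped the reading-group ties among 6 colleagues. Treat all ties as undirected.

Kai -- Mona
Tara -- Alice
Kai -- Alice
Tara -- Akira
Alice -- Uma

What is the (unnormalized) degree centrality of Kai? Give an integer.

2

Kai is directly tied to Alice and Mona. That is 2 neighbors, so the degree of Kai is 2.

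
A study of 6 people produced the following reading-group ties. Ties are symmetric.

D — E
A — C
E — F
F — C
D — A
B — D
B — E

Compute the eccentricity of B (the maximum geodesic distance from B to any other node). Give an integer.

3

Distances from B: A:2, C:3, D:1, E:1, F:2.
The largest is 3 (to C), so the eccentricity of B is 3.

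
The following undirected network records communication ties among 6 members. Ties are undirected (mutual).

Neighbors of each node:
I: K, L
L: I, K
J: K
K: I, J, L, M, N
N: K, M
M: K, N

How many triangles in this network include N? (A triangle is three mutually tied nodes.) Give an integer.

1

N's neighbors: K and M.
Neighbor pairs that are themselves tied: N–K–M. Each forms one triangle with N, for 1 in total.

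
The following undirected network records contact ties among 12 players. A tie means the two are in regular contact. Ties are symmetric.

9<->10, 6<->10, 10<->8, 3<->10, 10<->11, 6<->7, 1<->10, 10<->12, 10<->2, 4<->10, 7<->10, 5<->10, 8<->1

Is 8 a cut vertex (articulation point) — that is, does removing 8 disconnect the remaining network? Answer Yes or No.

Even without 8, every remaining node can still reach every other (the residual graph is connected), so 8 is not a cut vertex.

No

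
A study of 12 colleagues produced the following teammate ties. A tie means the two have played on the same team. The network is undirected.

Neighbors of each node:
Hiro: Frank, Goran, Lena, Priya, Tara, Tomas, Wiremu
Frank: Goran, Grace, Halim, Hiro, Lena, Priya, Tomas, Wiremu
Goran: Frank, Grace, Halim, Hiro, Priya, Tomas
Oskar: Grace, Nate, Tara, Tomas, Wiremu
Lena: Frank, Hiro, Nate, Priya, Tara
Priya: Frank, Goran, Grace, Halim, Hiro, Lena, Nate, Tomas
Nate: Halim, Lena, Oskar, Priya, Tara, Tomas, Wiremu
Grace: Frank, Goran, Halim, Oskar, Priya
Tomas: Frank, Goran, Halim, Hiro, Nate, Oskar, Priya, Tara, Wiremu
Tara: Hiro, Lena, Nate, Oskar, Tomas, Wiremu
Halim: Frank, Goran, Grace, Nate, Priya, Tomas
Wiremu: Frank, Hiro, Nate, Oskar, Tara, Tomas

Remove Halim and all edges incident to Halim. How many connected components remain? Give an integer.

Halim's neighbors (Frank, Goran, Grace, Nate, Priya, and Tomas) remain reachable from one another through other ties, so the rest of the network stays in one piece.

1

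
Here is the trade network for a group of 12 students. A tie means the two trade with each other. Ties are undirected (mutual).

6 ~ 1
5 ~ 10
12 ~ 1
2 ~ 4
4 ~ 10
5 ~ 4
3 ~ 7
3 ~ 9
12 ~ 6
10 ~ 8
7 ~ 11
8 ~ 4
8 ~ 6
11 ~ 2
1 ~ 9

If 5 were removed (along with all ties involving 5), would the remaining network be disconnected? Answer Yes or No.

Even without 5, every remaining node can still reach every other (the residual graph is connected), so 5 is not a cut vertex.

No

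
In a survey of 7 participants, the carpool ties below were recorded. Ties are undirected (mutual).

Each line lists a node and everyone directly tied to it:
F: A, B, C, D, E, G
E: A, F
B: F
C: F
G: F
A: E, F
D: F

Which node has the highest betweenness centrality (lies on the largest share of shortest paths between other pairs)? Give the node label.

Unnormalized betweenness of each node: A:0, B:0, C:0, D:0, E:0, F:14, G:0.
F has the largest value, 14, making it the main broker — the node through which the most shortest paths run.

F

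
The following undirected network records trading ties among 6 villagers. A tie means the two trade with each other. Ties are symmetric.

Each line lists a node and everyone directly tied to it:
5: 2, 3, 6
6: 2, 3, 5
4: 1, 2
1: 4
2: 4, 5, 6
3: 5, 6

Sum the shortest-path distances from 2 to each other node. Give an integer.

Distances from 2: 1:2, 3:2, 4:1, 5:1, 6:1.
Sum = 2 + 2 + 1 + 1 + 1 = 7.

7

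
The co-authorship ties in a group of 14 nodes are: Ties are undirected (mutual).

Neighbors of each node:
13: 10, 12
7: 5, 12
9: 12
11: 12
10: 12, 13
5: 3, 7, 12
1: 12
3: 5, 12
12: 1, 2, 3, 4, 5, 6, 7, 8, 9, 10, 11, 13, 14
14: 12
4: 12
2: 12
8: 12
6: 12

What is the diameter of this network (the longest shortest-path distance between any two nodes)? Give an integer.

Eccentricity of each node (its greatest distance to any other): 1:2, 2:2, 3:2, 4:2, 5:2, 6:2, 7:2, 8:2, 9:2, 10:2, 11:2, 12:1, 13:2, 14:2.
The maximum eccentricity is 2, realized for instance by the pair 8–9 via 8 – 12 – 9. So the diameter is 2.

2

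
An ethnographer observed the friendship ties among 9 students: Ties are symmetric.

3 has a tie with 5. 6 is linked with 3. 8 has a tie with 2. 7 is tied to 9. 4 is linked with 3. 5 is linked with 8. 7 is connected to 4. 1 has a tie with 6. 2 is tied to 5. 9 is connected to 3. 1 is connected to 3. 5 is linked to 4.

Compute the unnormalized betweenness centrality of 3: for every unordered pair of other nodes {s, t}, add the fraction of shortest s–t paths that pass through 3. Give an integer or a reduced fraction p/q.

Pairs whose geodesics pass through 3 — 9–8: 1; 9–4: 1/2; 9–2: 1; 9–5: 1; 9–1: 1; 9–6: 1; 8–1: 1; 8–6: 1; 4–1: 1; 4–6: 1; 2–1: 1; 2–6: 1; 5–1: 1; 5–6: 1 … (+2 more pairs).
All other pairs contribute 0.
Summing the contributions gives betweenness(3) = 31/2.

31/2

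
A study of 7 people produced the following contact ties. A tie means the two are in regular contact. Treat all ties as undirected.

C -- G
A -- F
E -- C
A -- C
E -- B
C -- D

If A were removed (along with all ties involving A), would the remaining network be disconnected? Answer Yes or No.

Yes

Removing A leaves {F} with no path to {B, C, D, E, and G}, so the network splits into 2 components. A is a cut vertex.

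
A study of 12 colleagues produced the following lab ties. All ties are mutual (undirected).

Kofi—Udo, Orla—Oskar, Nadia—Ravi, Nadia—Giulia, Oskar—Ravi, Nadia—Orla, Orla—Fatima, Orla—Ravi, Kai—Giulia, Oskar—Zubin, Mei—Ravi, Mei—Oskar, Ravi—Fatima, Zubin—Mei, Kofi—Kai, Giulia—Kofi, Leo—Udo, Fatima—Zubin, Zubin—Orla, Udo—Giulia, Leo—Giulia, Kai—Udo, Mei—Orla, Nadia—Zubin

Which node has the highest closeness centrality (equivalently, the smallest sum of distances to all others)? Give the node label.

Farness (sum of distances to all others) for each node — Fatima:28, Giulia:20, Kai:28, Kofi:28, Leo:29, Mei:27, Nadia:18, Orla:20, Oskar:27, Ravi:21, Udo:27, Zubin:21.
The smallest farness is 18, for Nadia, so Nadia has the highest closeness.

Nadia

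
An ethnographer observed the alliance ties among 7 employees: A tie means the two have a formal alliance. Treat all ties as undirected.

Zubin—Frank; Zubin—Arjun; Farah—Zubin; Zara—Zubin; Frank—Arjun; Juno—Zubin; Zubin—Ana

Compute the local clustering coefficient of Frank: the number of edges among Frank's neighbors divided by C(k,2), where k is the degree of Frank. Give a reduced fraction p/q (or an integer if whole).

1

Frank's neighbors: Arjun and Zubin (k = 2).
Possible neighbor pairs: C(2,2) = 1. Edges among them: Arjun–Zubin → e = 1.
Clustering(Frank) = 1/1.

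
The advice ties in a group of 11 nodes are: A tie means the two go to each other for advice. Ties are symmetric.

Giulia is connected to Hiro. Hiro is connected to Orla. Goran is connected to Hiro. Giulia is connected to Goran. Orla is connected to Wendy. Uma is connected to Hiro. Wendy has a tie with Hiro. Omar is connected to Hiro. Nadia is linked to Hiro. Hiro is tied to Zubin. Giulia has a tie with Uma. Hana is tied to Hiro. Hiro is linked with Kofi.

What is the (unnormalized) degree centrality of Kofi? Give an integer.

1

Kofi is directly tied to Hiro. That is 1 neighbor, so the degree of Kofi is 1.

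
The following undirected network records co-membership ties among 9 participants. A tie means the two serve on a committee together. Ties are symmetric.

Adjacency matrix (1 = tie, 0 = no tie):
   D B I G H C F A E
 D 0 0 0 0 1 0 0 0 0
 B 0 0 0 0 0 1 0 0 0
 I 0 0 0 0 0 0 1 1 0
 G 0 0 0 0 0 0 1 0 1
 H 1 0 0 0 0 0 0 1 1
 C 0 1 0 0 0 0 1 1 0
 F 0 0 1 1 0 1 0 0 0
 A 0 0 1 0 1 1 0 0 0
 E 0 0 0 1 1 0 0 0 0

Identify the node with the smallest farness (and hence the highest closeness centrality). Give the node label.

Farness (sum of distances to all others) for each node — A:14, B:22, C:15, D:22, E:18, F:16, G:17, H:15, I:17.
The smallest farness is 14, for A, so A has the highest closeness.

A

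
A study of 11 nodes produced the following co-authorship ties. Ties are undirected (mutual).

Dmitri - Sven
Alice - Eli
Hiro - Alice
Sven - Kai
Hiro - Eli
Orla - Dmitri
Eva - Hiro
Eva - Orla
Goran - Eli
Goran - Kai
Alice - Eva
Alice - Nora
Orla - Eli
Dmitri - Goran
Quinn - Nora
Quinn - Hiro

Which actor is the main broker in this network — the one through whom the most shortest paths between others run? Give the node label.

Unnormalized betweenness of each node: Alice:497/60, Dmitri:479/60, Eli:357/20, Eva:13/3, Goran:172/15, Hiro:497/60, Kai:11/6, Nora:1/2, Orla:134/15, Quinn:1/2, Sven:31/30.
Eli has the largest value, 357/20, making it the main broker — the node through which the most shortest paths run.

Eli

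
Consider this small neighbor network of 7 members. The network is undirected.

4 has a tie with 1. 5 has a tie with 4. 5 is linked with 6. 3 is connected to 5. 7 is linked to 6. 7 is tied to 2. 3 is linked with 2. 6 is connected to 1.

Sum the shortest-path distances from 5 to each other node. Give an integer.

Distances from 5: 1:2, 2:2, 3:1, 4:1, 6:1, 7:2.
Sum = 2 + 2 + 1 + 1 + 1 + 2 = 9.

9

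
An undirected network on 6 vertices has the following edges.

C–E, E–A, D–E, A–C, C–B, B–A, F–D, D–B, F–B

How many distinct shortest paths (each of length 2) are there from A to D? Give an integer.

The shortest distance is 2. The length-2 paths are: A–B–D; A–E–D.
That gives 2 distinct shortest paths.

2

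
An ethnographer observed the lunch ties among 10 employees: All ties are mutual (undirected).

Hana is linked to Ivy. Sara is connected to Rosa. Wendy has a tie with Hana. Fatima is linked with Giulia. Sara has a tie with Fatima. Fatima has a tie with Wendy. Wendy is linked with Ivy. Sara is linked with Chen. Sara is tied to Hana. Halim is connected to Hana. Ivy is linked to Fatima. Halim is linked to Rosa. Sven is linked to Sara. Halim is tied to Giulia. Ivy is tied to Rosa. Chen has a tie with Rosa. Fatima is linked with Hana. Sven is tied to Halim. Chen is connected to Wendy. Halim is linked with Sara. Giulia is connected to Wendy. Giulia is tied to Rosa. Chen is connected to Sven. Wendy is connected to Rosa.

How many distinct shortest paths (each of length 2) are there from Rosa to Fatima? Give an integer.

The shortest distance is 2. The length-2 paths are: Rosa–Sara–Fatima; Rosa–Giulia–Fatima; Rosa–Ivy–Fatima; Rosa–Wendy–Fatima.
That gives 4 distinct shortest paths.

4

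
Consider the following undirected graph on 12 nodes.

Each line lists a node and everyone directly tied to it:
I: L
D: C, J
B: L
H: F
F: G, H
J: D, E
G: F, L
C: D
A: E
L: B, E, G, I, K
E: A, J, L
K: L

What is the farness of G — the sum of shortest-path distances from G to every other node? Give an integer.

27

Distances from G: A:3, B:2, C:5, D:4, E:2, F:1, H:2, I:2, J:3, K:2, L:1.
Sum = 3 + 2 + 5 + 4 + 2 + 1 + 2 + 2 + 3 + 2 + 1 = 27.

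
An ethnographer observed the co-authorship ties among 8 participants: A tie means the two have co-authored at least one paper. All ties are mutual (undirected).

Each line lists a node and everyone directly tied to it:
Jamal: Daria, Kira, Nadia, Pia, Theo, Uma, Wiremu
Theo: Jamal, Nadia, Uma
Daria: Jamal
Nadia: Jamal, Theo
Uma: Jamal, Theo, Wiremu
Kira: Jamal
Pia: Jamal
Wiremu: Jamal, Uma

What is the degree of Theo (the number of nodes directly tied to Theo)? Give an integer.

Theo is directly tied to Jamal, Nadia, and Uma. That is 3 neighbors, so the degree of Theo is 3.

3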